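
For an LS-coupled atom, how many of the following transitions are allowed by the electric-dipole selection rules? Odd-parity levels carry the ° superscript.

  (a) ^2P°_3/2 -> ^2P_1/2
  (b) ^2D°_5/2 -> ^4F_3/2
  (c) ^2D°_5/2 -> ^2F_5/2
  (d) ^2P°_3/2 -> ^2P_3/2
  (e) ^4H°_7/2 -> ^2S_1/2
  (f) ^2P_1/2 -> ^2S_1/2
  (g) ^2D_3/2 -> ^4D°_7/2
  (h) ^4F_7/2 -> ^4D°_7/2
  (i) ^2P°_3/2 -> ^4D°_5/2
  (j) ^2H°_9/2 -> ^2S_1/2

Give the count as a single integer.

(a) allowed
(b) forbidden (ΔS fails)
(c) allowed
(d) allowed
(e) forbidden (ΔS, ΔL, ΔJ fail)
(f) forbidden (parity fails)
(g) forbidden (ΔS, ΔJ fail)
(h) allowed
(i) forbidden (parity, ΔS fail)
(j) forbidden (ΔL, ΔJ fail)
Total allowed: 4 of 10.

4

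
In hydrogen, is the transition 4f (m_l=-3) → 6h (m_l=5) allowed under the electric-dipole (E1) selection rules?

Δl = 5 − 3 = +2; the E1 rule Δl = ±1 is fails.
m_l: -3 → 5 (Δm_l = +8). |Δm_l| ≤ 1 fails.
The transition is electric-dipole forbidden.

forbidden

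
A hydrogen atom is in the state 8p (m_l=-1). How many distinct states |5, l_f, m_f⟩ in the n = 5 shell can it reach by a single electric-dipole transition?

E1 requires Δl = ±1, so l_f ∈ {0, 2}; with 0 ≤ l_f ≤ n_f−1 = 4, the allowed l_f values are {0, 2}.
For l_f = 0: m_f ∈ {m_i−1, m_i, m_i+1} ∩ [−0, 0] = {0} → 1 state.
For l_f = 2: m_f ∈ {m_i−1, m_i, m_i+1} ∩ [−2, 2] = {-2, -1, 0} → 3 states.
Total: 4.

4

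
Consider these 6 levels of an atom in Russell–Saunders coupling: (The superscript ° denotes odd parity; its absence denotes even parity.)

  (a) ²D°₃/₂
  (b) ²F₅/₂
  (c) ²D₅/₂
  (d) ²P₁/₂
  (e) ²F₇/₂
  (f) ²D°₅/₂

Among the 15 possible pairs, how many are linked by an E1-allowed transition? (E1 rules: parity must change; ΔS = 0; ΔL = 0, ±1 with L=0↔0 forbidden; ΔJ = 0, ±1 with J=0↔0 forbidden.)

6

(a)–(b): allowed.
(a)–(c): allowed.
(a)–(d): allowed.
(a)–(e): forbidden (ΔJ).
(a)–(f): forbidden (parity).
(b)–(c): forbidden (parity).
(b)–(d): forbidden (parity, ΔL, ΔJ).
(b)–(e): forbidden (parity).
(b)–(f): allowed.
(c)–(d): forbidden (parity, ΔJ).
(c)–(e): forbidden (parity).
(c)–(f): allowed.
(d)–(e): forbidden (parity, ΔL, ΔJ).
(d)–(f): forbidden (ΔJ).
(e)–(f): allowed.
Allowed pairs: 6 of 15.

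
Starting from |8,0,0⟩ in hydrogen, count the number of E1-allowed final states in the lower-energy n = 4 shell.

E1 requires Δl = ±1, so l_f ∈ {-1, 1}; with 0 ≤ l_f ≤ n_f−1 = 3, the allowed l_f values are {1}.
For l_f = 1: m_f ∈ {m_i−1, m_i, m_i+1} ∩ [−1, 1] = {-1, 0, 1} → 3 states.
Total: 3.

3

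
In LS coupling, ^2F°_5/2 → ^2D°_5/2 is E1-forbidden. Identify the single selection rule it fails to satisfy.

Initial level: S=1/2, L=3, J=5/2, parity odd. Final level: S=1/2, L=2, J=5/2, parity odd.
ΔS = 0: S: 1/2 → 1/2 — ok.
Parity must change: odd → odd — fails.
ΔL = 0, ±1 (not L=0↔0): L: 3 → 2, ΔL = -1 — ok.
ΔJ = 0, ±1 (not J=0↔0): J: 5/2 → 5/2, ΔJ = +0 — ok.

parity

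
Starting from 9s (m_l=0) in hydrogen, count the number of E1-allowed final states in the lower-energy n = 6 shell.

3

E1 requires Δl = ±1, so l_f ∈ {-1, 1}; with 0 ≤ l_f ≤ n_f−1 = 5, the allowed l_f values are {1}.
For l_f = 1: m_f ∈ {m_i−1, m_i, m_i+1} ∩ [−1, 1] = {-1, 0, 1} → 3 states.
Total: 3.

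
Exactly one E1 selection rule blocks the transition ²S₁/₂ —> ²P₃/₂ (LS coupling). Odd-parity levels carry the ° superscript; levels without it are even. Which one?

parity

Parity must change: even → even — ✗.
ΔJ = 0, ±1 (not J=0↔0): J: 1/2 → 3/2, ΔJ = +1 — ✓.
ΔL = 0, ±1 (not L=0↔0): L: 0 → 1, ΔL = +1 — ✓.
ΔS = 0: S: 1/2 → 1/2 — ✓.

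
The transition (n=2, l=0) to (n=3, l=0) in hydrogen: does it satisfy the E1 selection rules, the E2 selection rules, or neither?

Δl = 0 − 0 = +0; l_i + l_f = 0.
E1 (Δl = ±1): not satisfied.
E2 (Δl = 0,±2, l_i+l_f ≥ 2): not satisfied.

neither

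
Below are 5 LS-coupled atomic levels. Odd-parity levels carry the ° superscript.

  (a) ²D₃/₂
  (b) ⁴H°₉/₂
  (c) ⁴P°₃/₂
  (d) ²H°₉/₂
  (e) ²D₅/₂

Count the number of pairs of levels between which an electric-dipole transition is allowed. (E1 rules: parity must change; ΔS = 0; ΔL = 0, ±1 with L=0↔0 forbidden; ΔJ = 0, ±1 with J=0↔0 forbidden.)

0

(a)–(b): forbidden (ΔS, ΔL, ΔJ).
(a)–(c): forbidden (ΔS).
(a)–(d): forbidden (ΔL, ΔJ).
(a)–(e): forbidden (parity).
(b)–(c): forbidden (parity, ΔL, ΔJ).
(b)–(d): forbidden (parity, ΔS).
(b)–(e): forbidden (ΔS, ΔL, ΔJ).
(c)–(d): forbidden (parity, ΔS, ΔL, ΔJ).
(c)–(e): forbidden (ΔS).
(d)–(e): forbidden (ΔL, ΔJ).
Allowed pairs: 0 of 10.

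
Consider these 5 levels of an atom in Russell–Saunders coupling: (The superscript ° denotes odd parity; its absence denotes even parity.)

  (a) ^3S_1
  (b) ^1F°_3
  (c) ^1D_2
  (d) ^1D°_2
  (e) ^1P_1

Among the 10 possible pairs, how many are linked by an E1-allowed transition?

3

(a)–(b): forbidden (ΔS, ΔL, ΔJ).
(a)–(c): forbidden (parity, ΔS, ΔL).
(a)–(d): forbidden (ΔS, ΔL).
(a)–(e): forbidden (parity, ΔS).
(b)–(c): allowed.
(b)–(d): forbidden (parity).
(b)–(e): forbidden (ΔL, ΔJ).
(c)–(d): allowed.
(c)–(e): forbidden (parity).
(d)–(e): allowed.
Allowed pairs: 3 of 10.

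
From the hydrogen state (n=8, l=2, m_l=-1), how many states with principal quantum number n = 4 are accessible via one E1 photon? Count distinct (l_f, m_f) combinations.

5

E1 requires Δl = ±1, so l_f ∈ {1, 3}; with 0 ≤ l_f ≤ n_f−1 = 3, the allowed l_f values are {1, 3}.
For l_f = 1: m_f ∈ {m_i−1, m_i, m_i+1} ∩ [−1, 1] = {-1, 0} → 2 states.
For l_f = 3: m_f ∈ {m_i−1, m_i, m_i+1} ∩ [−3, 3] = {-2, -1, 0} → 3 states.
Total: 5.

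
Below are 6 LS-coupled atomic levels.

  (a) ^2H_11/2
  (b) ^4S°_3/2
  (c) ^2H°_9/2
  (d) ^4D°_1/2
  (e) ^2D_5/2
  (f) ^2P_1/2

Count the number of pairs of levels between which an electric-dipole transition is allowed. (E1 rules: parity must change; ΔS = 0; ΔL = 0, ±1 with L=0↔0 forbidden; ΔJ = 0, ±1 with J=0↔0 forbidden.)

(a)–(b): forbidden (ΔS, ΔL, ΔJ).
(a)–(c): allowed.
(a)–(d): forbidden (ΔS, ΔL, ΔJ).
(a)–(e): forbidden (parity, ΔL, ΔJ).
(a)–(f): forbidden (parity, ΔL, ΔJ).
(b)–(c): forbidden (parity, ΔS, ΔL, ΔJ).
(b)–(d): forbidden (parity, ΔL).
(b)–(e): forbidden (ΔS, ΔL).
(b)–(f): forbidden (ΔS).
(c)–(d): forbidden (parity, ΔS, ΔL, ΔJ).
(c)–(e): forbidden (ΔL, ΔJ).
(c)–(f): forbidden (ΔL, ΔJ).
(d)–(e): forbidden (ΔS, ΔJ).
(d)–(f): forbidden (ΔS).
(e)–(f): forbidden (parity, ΔJ).
Allowed pairs: 1 of 15.

1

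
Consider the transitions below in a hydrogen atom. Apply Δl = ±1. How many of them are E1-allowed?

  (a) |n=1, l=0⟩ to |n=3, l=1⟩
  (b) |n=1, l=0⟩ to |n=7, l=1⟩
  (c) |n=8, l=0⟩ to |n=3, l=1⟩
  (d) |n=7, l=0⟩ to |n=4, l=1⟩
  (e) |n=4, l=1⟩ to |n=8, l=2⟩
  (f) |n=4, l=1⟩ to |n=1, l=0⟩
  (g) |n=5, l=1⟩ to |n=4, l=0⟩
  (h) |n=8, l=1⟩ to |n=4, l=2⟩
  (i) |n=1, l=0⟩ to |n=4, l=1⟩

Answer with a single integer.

9

(a) allowed
(b) allowed
(c) allowed
(d) allowed
(e) allowed
(f) allowed
(g) allowed
(h) allowed
(i) allowed
Total allowed: 9 of 9.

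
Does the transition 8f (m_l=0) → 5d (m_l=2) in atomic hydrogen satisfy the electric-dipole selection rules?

Δl = 2 − 3 = -1; the E1 rule Δl = ±1 is satisfied.
Δm_l = 2 − (0) = +2. E1 requires Δm_l = 0, ±1: violated.
The transition is electric-dipole forbidden.

forbidden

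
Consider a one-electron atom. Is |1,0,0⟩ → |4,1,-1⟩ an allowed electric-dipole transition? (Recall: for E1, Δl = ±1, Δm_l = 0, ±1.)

allowed

l: 0 → 1 (Δl = +1). Δl = ±1 passes.
m_l: 0 → -1 (Δm_l = -1). |Δm_l| ≤ 1 passes.
All E1 selection rules are satisfied.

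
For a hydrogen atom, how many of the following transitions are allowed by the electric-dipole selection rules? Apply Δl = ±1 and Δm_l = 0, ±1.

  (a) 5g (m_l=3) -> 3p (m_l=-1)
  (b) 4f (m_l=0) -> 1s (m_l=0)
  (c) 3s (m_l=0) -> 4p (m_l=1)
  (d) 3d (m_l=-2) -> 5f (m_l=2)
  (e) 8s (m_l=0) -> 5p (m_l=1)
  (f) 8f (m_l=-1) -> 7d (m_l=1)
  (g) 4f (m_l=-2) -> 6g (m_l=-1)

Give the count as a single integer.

3

(a) forbidden — Δl = -3 (E1 requires Δl = ±1); Δm_l = -4 (E1 requires Δm_l = 0, ±1)
(b) forbidden — Δl = -3 (E1 requires Δl = ±1)
(c) allowed
(d) forbidden — Δm_l = +4 (E1 requires Δm_l = 0, ±1)
(e) allowed
(f) forbidden — Δm_l = +2 (E1 requires Δm_l = 0, ±1)
(g) allowed
Total allowed: 3 of 7.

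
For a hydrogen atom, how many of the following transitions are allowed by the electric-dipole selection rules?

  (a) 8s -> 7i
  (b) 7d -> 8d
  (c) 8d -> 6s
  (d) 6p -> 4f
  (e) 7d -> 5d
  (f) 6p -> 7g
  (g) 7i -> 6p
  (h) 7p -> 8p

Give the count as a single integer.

(a) forbidden — Δl = +6 (E1 requires Δl = ±1)
(b) forbidden — Δl = +0 (E1 requires Δl = ±1)
(c) forbidden — Δl = -2 (E1 requires Δl = ±1)
(d) forbidden — Δl = +2 (E1 requires Δl = ±1)
(e) forbidden — Δl = +0 (E1 requires Δl = ±1)
(f) forbidden — Δl = +3 (E1 requires Δl = ±1)
(g) forbidden — Δl = -5 (E1 requires Δl = ±1)
(h) forbidden — Δl = +0 (E1 requires Δl = ±1)
Total allowed: 0 of 8.

0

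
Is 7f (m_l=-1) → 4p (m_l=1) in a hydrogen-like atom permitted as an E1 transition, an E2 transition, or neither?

E2

Δl = 1 − 3 = -2; l_i + l_f = 4.
Δm_l = +2.
E1 (Δl = ±1, |Δm_l| ≤ 1): not satisfied.
E2 (Δl = 0,±2, l_i+l_f ≥ 2, |Δm_l| ≤ 2): satisfied.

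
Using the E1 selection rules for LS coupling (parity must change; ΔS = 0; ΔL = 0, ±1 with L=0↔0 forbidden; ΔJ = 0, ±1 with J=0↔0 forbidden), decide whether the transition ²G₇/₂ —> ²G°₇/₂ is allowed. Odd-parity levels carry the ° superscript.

allowed

Initial level: S=1/2, L=4, J=7/2, parity even. Final level: S=1/2, L=4, J=7/2, parity odd.
ΔJ = 0, ±1 (not J=0↔0): J: 7/2 → 7/2, ΔJ = +0 — satisfied.
Parity must change: even → odd — satisfied.
ΔL = 0, ±1 (not L=0↔0): L: 4 → 4, ΔL = +0 — satisfied.
ΔS = 0: S: 1/2 → 1/2 — satisfied.
All four E1 rules are satisfied.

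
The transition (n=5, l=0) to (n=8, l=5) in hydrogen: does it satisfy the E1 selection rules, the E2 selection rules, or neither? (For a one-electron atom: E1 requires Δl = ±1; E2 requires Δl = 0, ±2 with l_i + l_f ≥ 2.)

Δl = 5 − 0 = +5; l_i + l_f = 5.
E1 (Δl = ±1): not satisfied.
E2 (Δl = 0,±2, l_i+l_f ≥ 2): not satisfied.

neither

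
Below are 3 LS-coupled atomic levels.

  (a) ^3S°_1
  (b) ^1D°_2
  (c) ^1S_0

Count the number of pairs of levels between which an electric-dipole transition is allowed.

0

(a)–(b): forbidden (parity, ΔS, ΔL).
(a)–(c): forbidden (ΔS, ΔL).
(b)–(c): forbidden (ΔL, ΔJ).
Allowed pairs: 0 of 3.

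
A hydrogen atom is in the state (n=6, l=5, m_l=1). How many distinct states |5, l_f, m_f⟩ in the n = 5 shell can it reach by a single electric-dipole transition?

3

E1 requires Δl = ±1, so l_f ∈ {4, 6}; with 0 ≤ l_f ≤ n_f−1 = 4, the allowed l_f values are {4}.
For l_f = 4: m_f ∈ {m_i−1, m_i, m_i+1} ∩ [−4, 4] = {0, 1, 2} → 3 states.
Total: 3.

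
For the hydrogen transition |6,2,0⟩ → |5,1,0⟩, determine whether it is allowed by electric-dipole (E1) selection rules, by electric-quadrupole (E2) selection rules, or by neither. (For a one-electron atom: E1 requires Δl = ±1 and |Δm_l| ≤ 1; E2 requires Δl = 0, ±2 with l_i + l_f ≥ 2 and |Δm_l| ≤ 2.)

Δl = 1 − 2 = -1; l_i + l_f = 3.
Δm_l = +0.
E1 (Δl = ±1, |Δm_l| ≤ 1): satisfied.
E2 (Δl = 0,±2, l_i+l_f ≥ 2, |Δm_l| ≤ 2): not satisfied.

E1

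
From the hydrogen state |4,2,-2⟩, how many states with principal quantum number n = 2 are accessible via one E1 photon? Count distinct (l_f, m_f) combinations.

1

E1 requires Δl = ±1, so l_f ∈ {1, 3}; with 0 ≤ l_f ≤ n_f−1 = 1, the allowed l_f values are {1}.
For l_f = 1: m_f ∈ {m_i−1, m_i, m_i+1} ∩ [−1, 1] = {-1} → 1 state.
Total: 1.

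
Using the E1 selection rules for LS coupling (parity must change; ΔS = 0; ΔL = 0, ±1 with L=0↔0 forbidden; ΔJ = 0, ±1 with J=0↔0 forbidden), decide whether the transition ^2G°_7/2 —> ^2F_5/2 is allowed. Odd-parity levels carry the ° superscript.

Parity must change: odd → even — satisfied.
ΔL = 0, ±1 (not L=0↔0): L: 4 → 3, ΔL = -1 — satisfied.
ΔS = 0: S: 1/2 → 1/2 — satisfied.
ΔJ = 0, ±1 (not J=0↔0): J: 7/2 → 5/2, ΔJ = -1 — satisfied.
All four E1 rules are satisfied.

allowed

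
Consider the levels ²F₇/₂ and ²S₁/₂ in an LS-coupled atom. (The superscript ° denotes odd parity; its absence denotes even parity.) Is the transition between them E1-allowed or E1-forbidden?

forbidden

Initial level: S=1/2, L=3, J=7/2, parity even. Final level: S=1/2, L=0, J=1/2, parity even.
Parity must change: even → even — ✗.
ΔS = 0: S: 1/2 → 1/2 — ✓.
ΔL = 0, ±1 (not L=0↔0): L: 3 → 0, ΔL = -3 — ✗.
ΔJ = 0, ±1 (not J=0↔0): J: 7/2 → 1/2, ΔJ = -3 — ✗.
Rule(s) violated: parity, ΔL, ΔJ.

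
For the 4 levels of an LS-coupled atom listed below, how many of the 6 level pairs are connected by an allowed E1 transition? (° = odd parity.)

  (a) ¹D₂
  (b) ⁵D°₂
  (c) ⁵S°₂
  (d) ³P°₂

(a)–(b): forbidden (ΔS).
(a)–(c): forbidden (ΔS, ΔL).
(a)–(d): forbidden (ΔS).
(b)–(c): forbidden (parity, ΔL).
(b)–(d): forbidden (parity, ΔS).
(c)–(d): forbidden (parity, ΔS).
Allowed pairs: 0 of 6.

0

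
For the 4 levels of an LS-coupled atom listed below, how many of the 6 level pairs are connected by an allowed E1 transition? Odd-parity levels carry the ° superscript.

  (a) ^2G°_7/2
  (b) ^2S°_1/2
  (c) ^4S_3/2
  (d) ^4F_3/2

0

(a)–(b): forbidden (parity, ΔL, ΔJ).
(a)–(c): forbidden (ΔS, ΔL, ΔJ).
(a)–(d): forbidden (ΔS, ΔJ).
(b)–(c): forbidden (ΔS, ΔL).
(b)–(d): forbidden (ΔS, ΔL).
(c)–(d): forbidden (parity, ΔL).
Allowed pairs: 0 of 6.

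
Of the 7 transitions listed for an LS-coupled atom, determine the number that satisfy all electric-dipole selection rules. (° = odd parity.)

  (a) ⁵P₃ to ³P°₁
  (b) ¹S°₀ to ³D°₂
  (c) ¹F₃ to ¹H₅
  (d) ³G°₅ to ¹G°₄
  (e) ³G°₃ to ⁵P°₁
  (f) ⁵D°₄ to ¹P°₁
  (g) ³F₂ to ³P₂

0

(a) forbidden (ΔS, ΔJ fail)
(b) forbidden (parity, ΔS, ΔL, ΔJ fail)
(c) forbidden (parity, ΔL, ΔJ fail)
(d) forbidden (parity, ΔS fail)
(e) forbidden (parity, ΔS, ΔL, ΔJ fail)
(f) forbidden (parity, ΔS, ΔJ fail)
(g) forbidden (parity, ΔL fail)
Total allowed: 0 of 7.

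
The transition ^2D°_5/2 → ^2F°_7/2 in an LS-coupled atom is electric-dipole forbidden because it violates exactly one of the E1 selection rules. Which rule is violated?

Parity must change: odd → odd — violated.
ΔS = 0: S: 1/2 → 1/2 — satisfied.
ΔL = 0, ±1 (not L=0↔0): L: 2 → 3, ΔL = +1 — satisfied.
ΔJ = 0, ±1 (not J=0↔0): J: 5/2 → 7/2, ΔJ = +1 — satisfied.

parity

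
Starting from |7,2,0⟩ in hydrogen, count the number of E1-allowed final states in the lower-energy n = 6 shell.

6

E1 requires Δl = ±1, so l_f ∈ {1, 3}; with 0 ≤ l_f ≤ n_f−1 = 5, the allowed l_f values are {1, 3}.
For l_f = 1: m_f ∈ {m_i−1, m_i, m_i+1} ∩ [−1, 1] = {-1, 0, 1} → 3 states.
For l_f = 3: m_f ∈ {m_i−1, m_i, m_i+1} ∩ [−3, 3] = {-1, 0, 1} → 3 states.
Total: 6.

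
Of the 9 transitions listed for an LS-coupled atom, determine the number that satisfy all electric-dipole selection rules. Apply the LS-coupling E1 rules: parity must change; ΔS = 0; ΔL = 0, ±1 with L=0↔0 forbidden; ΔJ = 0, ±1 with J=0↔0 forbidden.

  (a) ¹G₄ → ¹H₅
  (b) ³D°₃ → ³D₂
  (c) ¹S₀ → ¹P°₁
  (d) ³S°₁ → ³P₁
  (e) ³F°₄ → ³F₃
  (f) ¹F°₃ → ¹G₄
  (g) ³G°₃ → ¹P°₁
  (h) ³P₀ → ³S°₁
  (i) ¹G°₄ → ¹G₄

(a) forbidden (parity fails)
(b) allowed
(c) allowed
(d) allowed
(e) allowed
(f) allowed
(g) forbidden (parity, ΔS, ΔL, ΔJ fail)
(h) allowed
(i) allowed
Total allowed: 7 of 9.

7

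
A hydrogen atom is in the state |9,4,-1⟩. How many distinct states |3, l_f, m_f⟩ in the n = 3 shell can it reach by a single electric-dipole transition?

E1 requires l_f ∈ {3, 5}, but neither lies in [0, 2], so no final state is reachable.
Total: 0.

0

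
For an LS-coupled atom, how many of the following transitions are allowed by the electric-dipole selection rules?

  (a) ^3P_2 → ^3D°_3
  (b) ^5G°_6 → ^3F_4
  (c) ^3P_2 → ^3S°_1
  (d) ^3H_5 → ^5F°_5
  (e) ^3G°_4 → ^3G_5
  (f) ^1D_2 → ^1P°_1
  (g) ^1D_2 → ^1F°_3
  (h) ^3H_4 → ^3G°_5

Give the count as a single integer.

(a) allowed
(b) forbidden (ΔS, ΔJ fail)
(c) allowed
(d) forbidden (ΔS, ΔL fail)
(e) allowed
(f) allowed
(g) allowed
(h) allowed
Total allowed: 6 of 8.

6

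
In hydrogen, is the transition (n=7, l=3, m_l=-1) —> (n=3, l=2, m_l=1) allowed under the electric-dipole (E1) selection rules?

l: 3 → 2 (Δl = -1). Δl = ±1 ✓.
Δm_l = 1 − (-1) = +2. E1 requires Δm_l = 0, ±1: ✗.
The transition is electric-dipole forbidden.

forbidden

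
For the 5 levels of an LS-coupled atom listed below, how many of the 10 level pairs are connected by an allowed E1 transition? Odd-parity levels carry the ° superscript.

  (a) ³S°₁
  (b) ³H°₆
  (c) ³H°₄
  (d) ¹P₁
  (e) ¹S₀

0

(a)–(b): forbidden (parity, ΔL, ΔJ).
(a)–(c): forbidden (parity, ΔL, ΔJ).
(a)–(d): forbidden (ΔS).
(a)–(e): forbidden (ΔS, ΔL).
(b)–(c): forbidden (parity, ΔJ).
(b)–(d): forbidden (ΔS, ΔL, ΔJ).
(b)–(e): forbidden (ΔS, ΔL, ΔJ).
(c)–(d): forbidden (ΔS, ΔL, ΔJ).
(c)–(e): forbidden (ΔS, ΔL, ΔJ).
(d)–(e): forbidden (parity).
Allowed pairs: 0 of 10.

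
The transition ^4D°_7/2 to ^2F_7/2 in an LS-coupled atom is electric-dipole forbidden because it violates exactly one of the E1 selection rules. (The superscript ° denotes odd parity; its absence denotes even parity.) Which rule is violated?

Initial level: S=3/2, L=2, J=7/2, parity odd. Final level: S=1/2, L=3, J=7/2, parity even.
Parity must change: odd → even — satisfied.
ΔS = 0: S: 3/2 → 1/2 — violated.
ΔJ = 0, ±1 (not J=0↔0): J: 7/2 → 7/2, ΔJ = +0 — satisfied.
ΔL = 0, ±1 (not L=0↔0): L: 2 → 3, ΔL = +1 — satisfied.

the ΔS = 0 rule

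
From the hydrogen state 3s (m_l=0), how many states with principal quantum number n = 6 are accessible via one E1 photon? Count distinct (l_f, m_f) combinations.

E1 requires Δl = ±1, so l_f ∈ {-1, 1}; with 0 ≤ l_f ≤ n_f−1 = 5, the allowed l_f values are {1}.
For l_f = 1: m_f ∈ {m_i−1, m_i, m_i+1} ∩ [−1, 1] = {-1, 0, 1} → 3 states.
Total: 3.

3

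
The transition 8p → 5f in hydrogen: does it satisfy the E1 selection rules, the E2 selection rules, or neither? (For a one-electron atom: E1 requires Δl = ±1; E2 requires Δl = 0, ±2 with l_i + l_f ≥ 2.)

Δl = 3 − 1 = +2; l_i + l_f = 4.
E1 (Δl = ±1): not satisfied.
E2 (Δl = 0,±2, l_i+l_f ≥ 2): satisfied.

E2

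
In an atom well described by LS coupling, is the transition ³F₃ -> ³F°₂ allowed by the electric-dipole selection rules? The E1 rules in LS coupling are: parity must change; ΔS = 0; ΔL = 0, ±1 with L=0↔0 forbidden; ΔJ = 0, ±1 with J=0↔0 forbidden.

allowed

Reading off the term symbols: S 1→1, L 3→3, J 3→2, parity even→odd.
Parity must change: even → odd — ✓.
ΔS = 0: S: 1 → 1 — ✓.
ΔL = 0, ±1 (not L=0↔0): L: 3 → 3, ΔL = +0 — ✓.
ΔJ = 0, ±1 (not J=0↔0): J: 3 → 2, ΔJ = -1 — ✓.
All four E1 rules are satisfied.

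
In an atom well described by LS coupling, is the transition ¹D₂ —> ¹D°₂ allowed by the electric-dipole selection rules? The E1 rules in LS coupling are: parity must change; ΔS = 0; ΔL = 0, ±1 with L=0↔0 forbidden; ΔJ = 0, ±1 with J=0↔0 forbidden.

allowed

ΔL = 0, ±1 (not L=0↔0): L: 2 → 2, ΔL = +0 — ✓.
ΔS = 0: S: 0 → 0 — ✓.
ΔJ = 0, ±1 (not J=0↔0): J: 2 → 2, ΔJ = +0 — ✓.
Parity must change: even → odd — ✓.
All four E1 rules are satisfied.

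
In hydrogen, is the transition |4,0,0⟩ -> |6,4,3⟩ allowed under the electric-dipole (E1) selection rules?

forbidden

Δl = 4 − 0 = +4; the E1 rule Δl = ±1 is violated.
Δm_l = 3 − (0) = +3. E1 requires Δm_l = 0, ±1: violated.
The transition is electric-dipole forbidden.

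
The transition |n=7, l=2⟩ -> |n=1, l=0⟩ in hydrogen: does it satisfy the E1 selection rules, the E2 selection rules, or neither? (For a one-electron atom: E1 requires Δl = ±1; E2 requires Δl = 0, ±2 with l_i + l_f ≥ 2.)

E2

Δl = 0 − 2 = -2; l_i + l_f = 2.
E1 (Δl = ±1): not satisfied.
E2 (Δl = 0,±2, l_i+l_f ≥ 2): satisfied.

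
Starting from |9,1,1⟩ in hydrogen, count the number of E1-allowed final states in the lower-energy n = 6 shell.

E1 requires Δl = ±1, so l_f ∈ {0, 2}; with 0 ≤ l_f ≤ n_f−1 = 5, the allowed l_f values are {0, 2}.
For l_f = 0: m_f ∈ {m_i−1, m_i, m_i+1} ∩ [−0, 0] = {0} → 1 state.
For l_f = 2: m_f ∈ {m_i−1, m_i, m_i+1} ∩ [−2, 2] = {0, 1, 2} → 3 states.
Total: 4.

4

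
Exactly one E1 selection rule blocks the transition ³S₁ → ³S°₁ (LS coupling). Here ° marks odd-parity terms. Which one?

the L=0 ↔ L=0 exclusion

Reading off the term symbols: S 1→1, L 0→0, J 1→1, parity even→odd.
Parity must change: even → odd — ok.
ΔS = 0: S: 1 → 1 — ok.
ΔL = 0, ±1 (not L=0↔0): L: 0 → 0, ΔL = +0 — fails.
ΔJ = 0, ±1 (not J=0↔0): J: 1 → 1, ΔJ = +0 — ok.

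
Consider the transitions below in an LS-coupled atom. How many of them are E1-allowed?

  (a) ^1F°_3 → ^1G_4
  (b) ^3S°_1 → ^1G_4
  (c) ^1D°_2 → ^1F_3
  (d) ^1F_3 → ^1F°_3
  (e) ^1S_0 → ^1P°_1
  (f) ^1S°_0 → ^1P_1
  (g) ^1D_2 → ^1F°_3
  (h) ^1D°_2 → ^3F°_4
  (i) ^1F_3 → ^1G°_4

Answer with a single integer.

(a) allowed
(b) forbidden (ΔS, ΔL, ΔJ fail)
(c) allowed
(d) allowed
(e) allowed
(f) allowed
(g) allowed
(h) forbidden (parity, ΔS, ΔJ fail)
(i) allowed
Total allowed: 7 of 9.

7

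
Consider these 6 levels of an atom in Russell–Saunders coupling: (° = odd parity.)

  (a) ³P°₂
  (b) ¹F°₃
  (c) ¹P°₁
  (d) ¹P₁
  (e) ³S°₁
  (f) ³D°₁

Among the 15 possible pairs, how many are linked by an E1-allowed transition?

(a)–(b): forbidden (parity, ΔS, ΔL).
(a)–(c): forbidden (parity, ΔS).
(a)–(d): forbidden (ΔS).
(a)–(e): forbidden (parity).
(a)–(f): forbidden (parity).
(b)–(c): forbidden (parity, ΔL, ΔJ).
(b)–(d): forbidden (ΔL, ΔJ).
(b)–(e): forbidden (parity, ΔS, ΔL, ΔJ).
(b)–(f): forbidden (parity, ΔS, ΔJ).
(c)–(d): allowed.
(c)–(e): forbidden (parity, ΔS).
(c)–(f): forbidden (parity, ΔS).
(d)–(e): forbidden (ΔS).
(d)–(f): forbidden (ΔS).
(e)–(f): forbidden (parity, ΔL).
Allowed pairs: 1 of 15.

1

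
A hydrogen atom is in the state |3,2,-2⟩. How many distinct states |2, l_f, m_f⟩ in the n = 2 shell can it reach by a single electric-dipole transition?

E1 requires Δl = ±1, so l_f ∈ {1, 3}; with 0 ≤ l_f ≤ n_f−1 = 1, the allowed l_f values are {1}.
For l_f = 1: m_f ∈ {m_i−1, m_i, m_i+1} ∩ [−1, 1] = {-1} → 1 state.
Total: 1.

1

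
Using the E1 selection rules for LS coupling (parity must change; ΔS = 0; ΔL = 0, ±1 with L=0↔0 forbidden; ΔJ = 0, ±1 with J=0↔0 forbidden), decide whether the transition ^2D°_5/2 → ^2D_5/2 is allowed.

allowed

Initial level: S=1/2, L=2, J=5/2, parity odd. Final level: S=1/2, L=2, J=5/2, parity even.
Parity must change: odd → even — satisfied.
ΔS = 0: S: 1/2 → 1/2 — satisfied.
ΔL = 0, ±1 (not L=0↔0): L: 2 → 2, ΔL = +0 — satisfied.
ΔJ = 0, ±1 (not J=0↔0): J: 5/2 → 5/2, ΔJ = +0 — satisfied.
All four E1 rules are satisfied.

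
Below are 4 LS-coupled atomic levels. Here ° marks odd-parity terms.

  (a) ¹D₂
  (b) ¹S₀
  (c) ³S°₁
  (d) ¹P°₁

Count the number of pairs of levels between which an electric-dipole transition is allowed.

(a)–(b): forbidden (parity, ΔL, ΔJ).
(a)–(c): forbidden (ΔS, ΔL).
(a)–(d): allowed.
(b)–(c): forbidden (ΔS, ΔL).
(b)–(d): allowed.
(c)–(d): forbidden (parity, ΔS).
Allowed pairs: 2 of 6.

2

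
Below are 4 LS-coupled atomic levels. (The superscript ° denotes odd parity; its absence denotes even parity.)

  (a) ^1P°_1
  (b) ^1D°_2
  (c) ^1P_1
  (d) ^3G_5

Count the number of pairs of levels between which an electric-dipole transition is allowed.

(a)–(b): forbidden (parity).
(a)–(c): allowed.
(a)–(d): forbidden (ΔS, ΔL, ΔJ).
(b)–(c): allowed.
(b)–(d): forbidden (ΔS, ΔL, ΔJ).
(c)–(d): forbidden (parity, ΔS, ΔL, ΔJ).
Allowed pairs: 2 of 6.

2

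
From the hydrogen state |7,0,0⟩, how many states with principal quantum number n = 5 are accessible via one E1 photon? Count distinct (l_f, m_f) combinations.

3

E1 requires Δl = ±1, so l_f ∈ {-1, 1}; with 0 ≤ l_f ≤ n_f−1 = 4, the allowed l_f values are {1}.
For l_f = 1: m_f ∈ {m_i−1, m_i, m_i+1} ∩ [−1, 1] = {-1, 0, 1} → 3 states.
Total: 3.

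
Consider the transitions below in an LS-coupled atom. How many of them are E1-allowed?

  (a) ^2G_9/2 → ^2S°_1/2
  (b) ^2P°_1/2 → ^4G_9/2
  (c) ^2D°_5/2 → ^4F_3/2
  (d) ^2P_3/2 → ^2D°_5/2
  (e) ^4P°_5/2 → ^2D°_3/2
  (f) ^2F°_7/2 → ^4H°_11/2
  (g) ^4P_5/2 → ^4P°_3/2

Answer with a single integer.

(a) forbidden (ΔL, ΔJ fail)
(b) forbidden (ΔS, ΔL, ΔJ fail)
(c) forbidden (ΔS fails)
(d) allowed
(e) forbidden (parity, ΔS fail)
(f) forbidden (parity, ΔS, ΔL, ΔJ fail)
(g) allowed
Total allowed: 2 of 7.

2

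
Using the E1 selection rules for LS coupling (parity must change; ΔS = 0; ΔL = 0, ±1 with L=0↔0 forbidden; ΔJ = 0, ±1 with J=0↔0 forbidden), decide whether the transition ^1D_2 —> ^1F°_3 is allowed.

Parity must change: even → odd — ✓.
ΔS = 0: S: 0 → 0 — ✓.
ΔL = 0, ±1 (not L=0↔0): L: 2 → 3, ΔL = +1 — ✓.
ΔJ = 0, ±1 (not J=0↔0): J: 2 → 3, ΔJ = +1 — ✓.
All four E1 rules are satisfied.

allowed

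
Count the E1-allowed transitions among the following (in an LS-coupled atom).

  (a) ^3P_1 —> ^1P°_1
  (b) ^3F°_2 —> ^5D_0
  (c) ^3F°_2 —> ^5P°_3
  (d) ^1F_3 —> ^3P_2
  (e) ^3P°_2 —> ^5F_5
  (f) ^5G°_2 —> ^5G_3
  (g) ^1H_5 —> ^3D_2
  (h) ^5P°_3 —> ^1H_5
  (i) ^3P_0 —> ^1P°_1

(a) forbidden (ΔS fails)
(b) forbidden (ΔS, ΔJ fail)
(c) forbidden (parity, ΔS, ΔL fail)
(d) forbidden (parity, ΔS, ΔL fail)
(e) forbidden (ΔS, ΔL, ΔJ fail)
(f) allowed
(g) forbidden (parity, ΔS, ΔL, ΔJ fail)
(h) forbidden (ΔS, ΔL, ΔJ fail)
(i) forbidden (ΔS fails)
Total allowed: 1 of 9.

1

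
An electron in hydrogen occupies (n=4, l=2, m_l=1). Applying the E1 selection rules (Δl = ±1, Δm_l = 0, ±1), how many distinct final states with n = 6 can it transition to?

5

E1 requires Δl = ±1, so l_f ∈ {1, 3}; with 0 ≤ l_f ≤ n_f−1 = 5, the allowed l_f values are {1, 3}.
For l_f = 1: m_f ∈ {m_i−1, m_i, m_i+1} ∩ [−1, 1] = {0, 1} → 2 states.
For l_f = 3: m_f ∈ {m_i−1, m_i, m_i+1} ∩ [−3, 3] = {0, 1, 2} → 3 states.
Total: 5.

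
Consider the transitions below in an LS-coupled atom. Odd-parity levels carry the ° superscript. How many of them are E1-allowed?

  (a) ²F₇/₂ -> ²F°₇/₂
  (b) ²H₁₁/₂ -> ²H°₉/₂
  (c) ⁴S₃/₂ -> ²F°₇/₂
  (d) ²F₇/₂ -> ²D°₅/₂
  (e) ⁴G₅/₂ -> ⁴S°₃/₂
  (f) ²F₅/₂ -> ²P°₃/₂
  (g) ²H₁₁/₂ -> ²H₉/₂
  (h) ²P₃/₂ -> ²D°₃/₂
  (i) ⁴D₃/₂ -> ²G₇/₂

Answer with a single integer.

4

(a) allowed
(b) allowed
(c) forbidden (ΔS, ΔL, ΔJ fail)
(d) allowed
(e) forbidden (ΔL fails)
(f) forbidden (ΔL fails)
(g) forbidden (parity fails)
(h) allowed
(i) forbidden (parity, ΔS, ΔL, ΔJ fail)
Total allowed: 4 of 9.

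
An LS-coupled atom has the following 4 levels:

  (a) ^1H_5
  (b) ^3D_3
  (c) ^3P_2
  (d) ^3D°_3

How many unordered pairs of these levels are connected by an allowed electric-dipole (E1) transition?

(a)–(b): forbidden (parity, ΔS, ΔL, ΔJ).
(a)–(c): forbidden (parity, ΔS, ΔL, ΔJ).
(a)–(d): forbidden (ΔS, ΔL, ΔJ).
(b)–(c): forbidden (parity).
(b)–(d): allowed.
(c)–(d): allowed.
Allowed pairs: 2 of 6.

2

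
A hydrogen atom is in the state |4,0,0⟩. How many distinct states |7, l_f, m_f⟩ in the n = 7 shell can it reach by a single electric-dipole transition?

E1 requires Δl = ±1, so l_f ∈ {-1, 1}; with 0 ≤ l_f ≤ n_f−1 = 6, the allowed l_f values are {1}.
For l_f = 1: m_f ∈ {m_i−1, m_i, m_i+1} ∩ [−1, 1] = {-1, 0, 1} → 3 states.
Total: 3.

3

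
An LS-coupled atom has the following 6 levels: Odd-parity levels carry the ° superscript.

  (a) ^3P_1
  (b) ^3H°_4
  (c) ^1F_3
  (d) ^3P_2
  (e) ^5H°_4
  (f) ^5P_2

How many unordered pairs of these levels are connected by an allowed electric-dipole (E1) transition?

(a)–(b): forbidden (ΔL, ΔJ).
(a)–(c): forbidden (parity, ΔS, ΔL, ΔJ).
(a)–(d): forbidden (parity).
(a)–(e): forbidden (ΔS, ΔL, ΔJ).
(a)–(f): forbidden (parity, ΔS).
(b)–(c): forbidden (ΔS, ΔL).
(b)–(d): forbidden (ΔL, ΔJ).
(b)–(e): forbidden (parity, ΔS).
(b)–(f): forbidden (ΔS, ΔL, ΔJ).
(c)–(d): forbidden (parity, ΔS, ΔL).
(c)–(e): forbidden (ΔS, ΔL).
(c)–(f): forbidden (parity, ΔS, ΔL).
(d)–(e): forbidden (ΔS, ΔL, ΔJ).
(d)–(f): forbidden (parity, ΔS).
(e)–(f): forbidden (ΔL, ΔJ).
Allowed pairs: 0 of 15.

0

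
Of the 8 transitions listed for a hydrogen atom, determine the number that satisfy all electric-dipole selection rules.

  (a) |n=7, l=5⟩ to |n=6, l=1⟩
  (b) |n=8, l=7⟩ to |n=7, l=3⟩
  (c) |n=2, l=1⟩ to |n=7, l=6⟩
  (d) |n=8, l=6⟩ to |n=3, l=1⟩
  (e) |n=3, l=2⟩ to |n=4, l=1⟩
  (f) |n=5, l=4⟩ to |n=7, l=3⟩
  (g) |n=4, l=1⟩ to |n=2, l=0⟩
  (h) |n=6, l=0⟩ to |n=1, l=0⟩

(a) forbidden — Δl = -4 (E1 requires Δl = ±1)
(b) forbidden — Δl = -4 (E1 requires Δl = ±1)
(c) forbidden — Δl = +5 (E1 requires Δl = ±1)
(d) forbidden — Δl = -5 (E1 requires Δl = ±1)
(e) allowed
(f) allowed
(g) allowed
(h) forbidden — Δl = +0 (E1 requires Δl = ±1)
Total allowed: 3 of 8.

3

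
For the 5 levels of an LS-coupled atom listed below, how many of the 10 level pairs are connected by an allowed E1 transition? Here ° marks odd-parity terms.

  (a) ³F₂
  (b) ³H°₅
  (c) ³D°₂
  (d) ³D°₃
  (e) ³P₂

(a)–(b): forbidden (ΔL, ΔJ).
(a)–(c): allowed.
(a)–(d): allowed.
(a)–(e): forbidden (parity, ΔL).
(b)–(c): forbidden (parity, ΔL, ΔJ).
(b)–(d): forbidden (parity, ΔL, ΔJ).
(b)–(e): forbidden (ΔL, ΔJ).
(c)–(d): forbidden (parity).
(c)–(e): allowed.
(d)–(e): allowed.
Allowed pairs: 4 of 10.

4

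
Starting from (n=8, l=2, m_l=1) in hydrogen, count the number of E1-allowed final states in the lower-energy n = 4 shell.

E1 requires Δl = ±1, so l_f ∈ {1, 3}; with 0 ≤ l_f ≤ n_f−1 = 3, the allowed l_f values are {1, 3}.
For l_f = 1: m_f ∈ {m_i−1, m_i, m_i+1} ∩ [−1, 1] = {0, 1} → 2 states.
For l_f = 3: m_f ∈ {m_i−1, m_i, m_i+1} ∩ [−3, 3] = {0, 1, 2} → 3 states.
Total: 5.

5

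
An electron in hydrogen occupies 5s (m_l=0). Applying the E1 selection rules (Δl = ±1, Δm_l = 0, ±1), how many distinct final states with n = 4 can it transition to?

3

E1 requires Δl = ±1, so l_f ∈ {-1, 1}; with 0 ≤ l_f ≤ n_f−1 = 3, the allowed l_f values are {1}.
For l_f = 1: m_f ∈ {m_i−1, m_i, m_i+1} ∩ [−1, 1] = {-1, 0, 1} → 3 states.
Total: 3.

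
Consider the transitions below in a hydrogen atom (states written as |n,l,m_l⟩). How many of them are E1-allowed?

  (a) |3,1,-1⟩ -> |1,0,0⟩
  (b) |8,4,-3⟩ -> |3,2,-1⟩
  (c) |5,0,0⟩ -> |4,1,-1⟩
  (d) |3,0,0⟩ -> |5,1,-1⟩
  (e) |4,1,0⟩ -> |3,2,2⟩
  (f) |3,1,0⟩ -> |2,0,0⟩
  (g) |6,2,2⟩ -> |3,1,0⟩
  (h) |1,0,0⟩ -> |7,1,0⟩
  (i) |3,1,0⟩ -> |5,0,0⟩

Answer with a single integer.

(a) allowed
(b) forbidden — Δl = -2 (E1 requires Δl = ±1); Δm_l = +2 (E1 requires Δm_l = 0, ±1)
(c) allowed
(d) allowed
(e) forbidden — Δm_l = +2 (E1 requires Δm_l = 0, ±1)
(f) allowed
(g) forbidden — Δm_l = -2 (E1 requires Δm_l = 0, ±1)
(h) allowed
(i) allowed
Total allowed: 6 of 9.

6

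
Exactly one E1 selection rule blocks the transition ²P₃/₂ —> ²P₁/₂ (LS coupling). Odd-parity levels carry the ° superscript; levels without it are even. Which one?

parity

Reading off the term symbols: S 1/2→1/2, L 1→1, J 3/2→1/2, parity even→even.
Parity must change: even → even — violated.
ΔS = 0: S: 1/2 → 1/2 — satisfied.
ΔL = 0, ±1 (not L=0↔0): L: 1 → 1, ΔL = +0 — satisfied.
ΔJ = 0, ±1 (not J=0↔0): J: 3/2 → 1/2, ΔJ = -1 — satisfied.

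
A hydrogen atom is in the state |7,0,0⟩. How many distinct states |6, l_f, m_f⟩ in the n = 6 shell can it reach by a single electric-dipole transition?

3

E1 requires Δl = ±1, so l_f ∈ {-1, 1}; with 0 ≤ l_f ≤ n_f−1 = 5, the allowed l_f values are {1}.
For l_f = 1: m_f ∈ {m_i−1, m_i, m_i+1} ∩ [−1, 1] = {-1, 0, 1} → 3 states.
Total: 3.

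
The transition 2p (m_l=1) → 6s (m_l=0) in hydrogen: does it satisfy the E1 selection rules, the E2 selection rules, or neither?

Δl = 0 − 1 = -1; l_i + l_f = 1.
Δm_l = -1.
E1 (Δl = ±1, |Δm_l| ≤ 1): satisfied.
E2 (Δl = 0,±2, l_i+l_f ≥ 2, |Δm_l| ≤ 2): not satisfied.

E1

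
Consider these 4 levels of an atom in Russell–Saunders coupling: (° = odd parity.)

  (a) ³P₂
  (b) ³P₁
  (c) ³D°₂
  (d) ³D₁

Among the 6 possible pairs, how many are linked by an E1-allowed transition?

3

(a)–(b): forbidden (parity).
(a)–(c): allowed.
(a)–(d): forbidden (parity).
(b)–(c): allowed.
(b)–(d): forbidden (parity).
(c)–(d): allowed.
Allowed pairs: 3 of 6.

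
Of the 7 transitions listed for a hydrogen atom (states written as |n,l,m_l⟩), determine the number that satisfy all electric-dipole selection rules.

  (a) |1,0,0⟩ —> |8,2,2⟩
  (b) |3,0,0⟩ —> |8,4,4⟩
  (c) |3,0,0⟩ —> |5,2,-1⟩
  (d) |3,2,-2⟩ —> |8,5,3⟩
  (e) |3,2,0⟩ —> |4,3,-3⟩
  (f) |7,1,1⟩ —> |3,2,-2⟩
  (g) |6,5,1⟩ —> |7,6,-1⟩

0

(a) forbidden — Δl = +2 (E1 requires Δl = ±1); Δm_l = +2 (E1 requires Δm_l = 0, ±1)
(b) forbidden — Δl = +4 (E1 requires Δl = ±1); Δm_l = +4 (E1 requires Δm_l = 0, ±1)
(c) forbidden — Δl = +2 (E1 requires Δl = ±1)
(d) forbidden — Δl = +3 (E1 requires Δl = ±1); Δm_l = +5 (E1 requires Δm_l = 0, ±1)
(e) forbidden — Δm_l = -3 (E1 requires Δm_l = 0, ±1)
(f) forbidden — Δm_l = -3 (E1 requires Δm_l = 0, ±1)
(g) forbidden — Δm_l = -2 (E1 requires Δm_l = 0, ±1)
Total allowed: 0 of 7.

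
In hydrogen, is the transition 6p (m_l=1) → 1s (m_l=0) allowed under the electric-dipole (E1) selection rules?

allowed

Initial l = 1, final l = 0, so Δl = -1. E1 requires Δl = ±1: ✓.
m_l: 1 → 0 (Δm_l = -1). |Δm_l| ≤ 1 ✓.
All E1 selection rules are satisfied.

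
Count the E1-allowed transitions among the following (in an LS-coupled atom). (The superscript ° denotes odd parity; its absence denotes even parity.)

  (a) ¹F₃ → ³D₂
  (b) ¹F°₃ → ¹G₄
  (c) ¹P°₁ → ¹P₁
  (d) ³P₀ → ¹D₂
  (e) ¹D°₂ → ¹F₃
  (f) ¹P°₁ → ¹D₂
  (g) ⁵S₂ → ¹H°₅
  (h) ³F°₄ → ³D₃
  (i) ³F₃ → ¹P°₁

5

(a) forbidden (parity, ΔS fail)
(b) allowed
(c) allowed
(d) forbidden (parity, ΔS, ΔJ fail)
(e) allowed
(f) allowed
(g) forbidden (ΔS, ΔL, ΔJ fail)
(h) allowed
(i) forbidden (ΔS, ΔL, ΔJ fail)
Total allowed: 5 of 9.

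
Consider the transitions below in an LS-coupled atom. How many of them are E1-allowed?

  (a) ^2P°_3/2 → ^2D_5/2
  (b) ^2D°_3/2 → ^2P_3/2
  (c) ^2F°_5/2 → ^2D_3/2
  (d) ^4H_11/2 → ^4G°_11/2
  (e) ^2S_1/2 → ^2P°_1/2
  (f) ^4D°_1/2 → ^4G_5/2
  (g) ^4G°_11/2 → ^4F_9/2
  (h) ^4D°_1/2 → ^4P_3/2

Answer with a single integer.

7

(a) allowed
(b) allowed
(c) allowed
(d) allowed
(e) allowed
(f) forbidden (ΔL, ΔJ fail)
(g) allowed
(h) allowed
Total allowed: 7 of 8.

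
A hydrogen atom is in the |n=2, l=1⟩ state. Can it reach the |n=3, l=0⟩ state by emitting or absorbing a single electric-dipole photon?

Initial l = 1, final l = 0, so Δl = -1. E1 requires Δl = ±1: passes.
All E1 selection rules are satisfied.

allowed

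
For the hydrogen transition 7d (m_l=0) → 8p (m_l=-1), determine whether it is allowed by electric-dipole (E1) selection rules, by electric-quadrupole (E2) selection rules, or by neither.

Δl = 1 − 2 = -1; l_i + l_f = 3.
Δm_l = -1.
E1 (Δl = ±1, |Δm_l| ≤ 1): satisfied.
E2 (Δl = 0,±2, l_i+l_f ≥ 2, |Δm_l| ≤ 2): not satisfied.

E1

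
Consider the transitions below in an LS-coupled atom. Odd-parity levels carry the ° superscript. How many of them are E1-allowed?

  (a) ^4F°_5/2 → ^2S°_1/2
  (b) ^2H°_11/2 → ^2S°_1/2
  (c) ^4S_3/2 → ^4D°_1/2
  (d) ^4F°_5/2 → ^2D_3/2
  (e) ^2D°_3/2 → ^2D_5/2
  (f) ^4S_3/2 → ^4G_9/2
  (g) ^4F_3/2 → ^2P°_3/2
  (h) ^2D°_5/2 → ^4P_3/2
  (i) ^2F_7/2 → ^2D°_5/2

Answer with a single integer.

(a) forbidden (parity, ΔS, ΔL, ΔJ fail)
(b) forbidden (parity, ΔL, ΔJ fail)
(c) forbidden (ΔL fails)
(d) forbidden (ΔS fails)
(e) allowed
(f) forbidden (parity, ΔL, ΔJ fail)
(g) forbidden (ΔS, ΔL fail)
(h) forbidden (ΔS fails)
(i) allowed
Total allowed: 2 of 9.

2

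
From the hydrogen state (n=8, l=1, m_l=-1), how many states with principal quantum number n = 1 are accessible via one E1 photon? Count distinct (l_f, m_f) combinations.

1

E1 requires Δl = ±1, so l_f ∈ {0, 2}; with 0 ≤ l_f ≤ n_f−1 = 0, the allowed l_f values are {0}.
For l_f = 0: m_f ∈ {m_i−1, m_i, m_i+1} ∩ [−0, 0] = {0} → 1 state.
Total: 1.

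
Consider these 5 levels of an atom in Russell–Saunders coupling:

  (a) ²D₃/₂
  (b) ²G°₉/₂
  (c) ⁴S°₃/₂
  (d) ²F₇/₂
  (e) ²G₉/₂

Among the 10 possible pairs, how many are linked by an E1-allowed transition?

2

(a)–(b): forbidden (ΔL, ΔJ).
(a)–(c): forbidden (ΔS, ΔL).
(a)–(d): forbidden (parity, ΔJ).
(a)–(e): forbidden (parity, ΔL, ΔJ).
(b)–(c): forbidden (parity, ΔS, ΔL, ΔJ).
(b)–(d): allowed.
(b)–(e): allowed.
(c)–(d): forbidden (ΔS, ΔL, ΔJ).
(c)–(e): forbidden (ΔS, ΔL, ΔJ).
(d)–(e): forbidden (parity).
Allowed pairs: 2 of 10.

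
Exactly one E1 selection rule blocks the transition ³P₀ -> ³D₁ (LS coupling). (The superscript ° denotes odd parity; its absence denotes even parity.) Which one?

Reading off the term symbols: S 1→1, L 1→2, J 0→1, parity even→even.
Parity must change: even → even — ✗.
ΔS = 0: S: 1 → 1 — ✓.
ΔL = 0, ±1 (not L=0↔0): L: 1 → 2, ΔL = +1 — ✓.
ΔJ = 0, ±1 (not J=0↔0): J: 0 → 1, ΔJ = +1 — ✓.

parity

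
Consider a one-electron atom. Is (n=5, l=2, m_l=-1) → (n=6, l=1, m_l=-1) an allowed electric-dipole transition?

allowed

l: 2 → 1 (Δl = -1). Δl = ±1 passes.
m_l: -1 → -1 (Δm_l = +0). |Δm_l| ≤ 1 passes.
All E1 selection rules are satisfied.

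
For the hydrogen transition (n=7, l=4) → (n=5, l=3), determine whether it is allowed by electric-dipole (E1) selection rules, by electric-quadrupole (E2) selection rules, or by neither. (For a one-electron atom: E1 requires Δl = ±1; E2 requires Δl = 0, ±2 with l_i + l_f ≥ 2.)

E1

Δl = 3 − 4 = -1; l_i + l_f = 7.
E1 (Δl = ±1): satisfied.
E2 (Δl = 0,±2, l_i+l_f ≥ 2): not satisfied.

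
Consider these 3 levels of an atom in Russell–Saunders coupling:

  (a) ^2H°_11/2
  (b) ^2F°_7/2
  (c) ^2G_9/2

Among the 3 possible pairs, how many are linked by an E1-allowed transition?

2

(a)–(b): forbidden (parity, ΔL, ΔJ).
(a)–(c): allowed.
(b)–(c): allowed.
Allowed pairs: 2 of 3.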